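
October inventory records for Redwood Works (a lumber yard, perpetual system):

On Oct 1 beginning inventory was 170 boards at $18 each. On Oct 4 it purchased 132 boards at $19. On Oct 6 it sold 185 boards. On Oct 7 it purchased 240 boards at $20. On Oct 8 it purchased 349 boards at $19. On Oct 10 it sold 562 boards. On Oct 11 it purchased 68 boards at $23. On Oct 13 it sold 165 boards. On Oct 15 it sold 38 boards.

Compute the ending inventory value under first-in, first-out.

Ending inventory = $207

Oct 6, 185 sold [FIFO — oldest first]: 170 @ $18 + 15 @ $19 = $3,345
Oct 10, 562 sold [FIFO — oldest first]: 117 @ $19 + 240 @ $20 + 205 @ $19 = $10,918
Oct 13, 165 sold [FIFO — oldest first]: 144 @ $19 + 21 @ $23 = $3,219
Oct 15, 38 sold [FIFO — oldest first]: 38 @ $23 = $874
Total COGS = $3,345 + $10,918 + $3,219 + $874 = $18,356
Ending inventory: 9 @ $23 = $207
Check: goods available $18,563 = COGS $18,356 + ending $207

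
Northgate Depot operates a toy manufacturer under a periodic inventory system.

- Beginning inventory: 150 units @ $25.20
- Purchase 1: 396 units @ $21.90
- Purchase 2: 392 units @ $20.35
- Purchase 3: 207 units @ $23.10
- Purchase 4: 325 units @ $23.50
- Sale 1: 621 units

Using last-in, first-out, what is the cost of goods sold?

COGS = $14,230.35

Sale 1 (621) [LIFO — newest first]: 325 @ $23.50 + 207 @ $23.10 + 89 @ $20.35 = $14,230.35
Ending inventory: 150 @ $25.20 + 396 @ $21.90 + 303 @ $20.35 = $18,618.45
Check: goods available $32,848.80 = COGS $14,230.35 + ending $18,618.45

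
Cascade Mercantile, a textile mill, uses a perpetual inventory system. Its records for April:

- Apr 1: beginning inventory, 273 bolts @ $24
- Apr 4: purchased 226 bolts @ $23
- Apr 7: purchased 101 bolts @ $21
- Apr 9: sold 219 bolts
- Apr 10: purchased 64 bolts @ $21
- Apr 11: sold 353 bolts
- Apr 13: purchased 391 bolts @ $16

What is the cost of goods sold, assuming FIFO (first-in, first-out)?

Apr 9, 219 sold [FIFO — oldest first]: 219 @ $24 = $5,256
Apr 11, 353 sold [FIFO — oldest first]: 54 @ $24 + 226 @ $23 + 73 @ $21 = $8,027
Total COGS = $5,256 + $8,027 = $13,283
Ending inventory: 28 @ $21 + 64 @ $21 + 391 @ $16 = $8,188

COGS = $13,283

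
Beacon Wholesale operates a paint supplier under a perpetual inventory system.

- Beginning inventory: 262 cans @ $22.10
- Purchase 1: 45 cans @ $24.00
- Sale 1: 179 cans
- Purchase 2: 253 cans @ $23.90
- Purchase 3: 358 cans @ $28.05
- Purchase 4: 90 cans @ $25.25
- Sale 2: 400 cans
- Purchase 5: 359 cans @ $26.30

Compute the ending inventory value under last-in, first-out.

Ending inventory = $19,663.60

Sale 1 (179) [LIFO — newest first]: 45 @ $24.00 + 134 @ $22.10 = $4,041.40
Sale 2 (400) [LIFO — newest first]: 90 @ $25.25 + 310 @ $28.05 = $10,968.00
Total COGS = $4,041.40 + $10,968.00 = $15,009.40
Ending inventory: 128 @ $22.10 + 253 @ $23.90 + 48 @ $28.05 + 359 @ $26.30 = $19,663.60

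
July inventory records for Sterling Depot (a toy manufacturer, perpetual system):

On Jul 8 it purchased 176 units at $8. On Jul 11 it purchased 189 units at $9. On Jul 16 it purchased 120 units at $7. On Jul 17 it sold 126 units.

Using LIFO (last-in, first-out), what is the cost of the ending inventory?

Ending inventory = $3,055

Jul 17, 126 sold [LIFO — newest first]: 120 @ $7 + 6 @ $9 = $894
Ending inventory: 176 @ $8 + 183 @ $9 = $3,055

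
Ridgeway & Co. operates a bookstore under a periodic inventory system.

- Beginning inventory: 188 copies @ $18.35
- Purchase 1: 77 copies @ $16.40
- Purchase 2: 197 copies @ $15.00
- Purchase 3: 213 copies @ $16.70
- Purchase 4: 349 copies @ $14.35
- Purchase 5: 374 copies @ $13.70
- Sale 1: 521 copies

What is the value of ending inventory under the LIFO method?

Sale 1 (521) [LIFO — newest first]: 374 @ $13.70 + 147 @ $14.35 = $7,233.25
Ending inventory: 188 @ $18.35 + 77 @ $16.40 + 197 @ $15.00 + 213 @ $16.70 + 202 @ $14.35 = $14,123.40

Ending inventory = $14,123.40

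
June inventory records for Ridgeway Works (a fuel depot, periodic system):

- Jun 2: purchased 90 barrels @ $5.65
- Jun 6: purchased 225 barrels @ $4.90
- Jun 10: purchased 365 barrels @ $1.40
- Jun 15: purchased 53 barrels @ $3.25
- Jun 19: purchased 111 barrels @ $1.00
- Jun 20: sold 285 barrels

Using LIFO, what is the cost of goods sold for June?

Jun 20, 285 sold [LIFO — newest first]: 111 @ $1.00 + 53 @ $3.25 + 121 @ $1.40 = $452.65
Ending inventory: 90 @ $5.65 + 225 @ $4.90 + 244 @ $1.40 = $1,952.60

COGS = $452.65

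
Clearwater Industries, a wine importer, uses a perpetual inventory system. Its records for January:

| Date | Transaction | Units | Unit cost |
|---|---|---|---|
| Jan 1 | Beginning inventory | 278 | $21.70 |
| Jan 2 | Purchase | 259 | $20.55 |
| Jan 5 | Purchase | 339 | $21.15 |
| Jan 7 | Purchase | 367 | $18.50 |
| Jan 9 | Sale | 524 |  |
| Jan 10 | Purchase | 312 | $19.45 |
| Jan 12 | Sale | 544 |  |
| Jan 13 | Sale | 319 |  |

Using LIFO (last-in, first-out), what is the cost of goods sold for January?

Jan 9, 524 sold [LIFO — newest first]: 367 @ $18.50 + 157 @ $21.15 = $10,110.05
Jan 12, 544 sold [LIFO — newest first]: 312 @ $19.45 + 182 @ $21.15 + 50 @ $20.55 = $10,945.20
Jan 13, 319 sold [LIFO — newest first]: 209 @ $20.55 + 110 @ $21.70 = $6,681.95
Total COGS = $10,110.05 + $10,945.20 + $6,681.95 = $27,737.20
Ending inventory: 168 @ $21.70 = $3,645.60

COGS = $27,737.20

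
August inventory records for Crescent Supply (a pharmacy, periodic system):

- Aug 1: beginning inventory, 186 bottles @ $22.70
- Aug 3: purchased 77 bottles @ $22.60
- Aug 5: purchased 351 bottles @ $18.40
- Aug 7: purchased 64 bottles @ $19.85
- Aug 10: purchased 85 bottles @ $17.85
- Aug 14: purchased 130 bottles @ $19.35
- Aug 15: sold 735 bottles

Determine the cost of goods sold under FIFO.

COGS = $14,708.65

Aug 15, 735 sold [FIFO — oldest first]: 186 @ $22.70 + 77 @ $22.60 + 351 @ $18.40 + 64 @ $19.85 + 57 @ $17.85 = $14,708.65
Ending inventory: 28 @ $17.85 + 130 @ $19.35 = $3,015.30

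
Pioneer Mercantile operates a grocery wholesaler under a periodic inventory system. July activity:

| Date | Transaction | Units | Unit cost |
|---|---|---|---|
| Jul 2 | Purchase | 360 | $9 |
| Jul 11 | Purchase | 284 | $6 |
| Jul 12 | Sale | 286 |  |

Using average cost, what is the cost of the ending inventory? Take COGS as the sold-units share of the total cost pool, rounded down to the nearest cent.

Jul 12, sell 286: 286/644 × $4,944.00 → $2,195.62
Ending inventory (cost pool remaining) = $2,748.38
Check: goods available $4,944.00 = COGS $2,195.62 + ending $2,748.38

Ending inventory = $2,748.38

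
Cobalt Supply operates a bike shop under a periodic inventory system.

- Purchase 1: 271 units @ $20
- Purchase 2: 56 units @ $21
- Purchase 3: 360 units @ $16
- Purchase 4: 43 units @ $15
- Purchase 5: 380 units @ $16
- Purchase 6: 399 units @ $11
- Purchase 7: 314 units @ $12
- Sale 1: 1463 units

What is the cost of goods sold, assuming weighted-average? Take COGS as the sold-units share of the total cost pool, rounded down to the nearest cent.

COGS = $21,859.13

Sale 1, sell 1463: 1463/1823 × $27,238.00 → $21,859.13
Ending inventory (cost pool remaining) = $5,378.87
Check: goods available $27,238.00 = COGS $21,859.13 + ending $5,378.87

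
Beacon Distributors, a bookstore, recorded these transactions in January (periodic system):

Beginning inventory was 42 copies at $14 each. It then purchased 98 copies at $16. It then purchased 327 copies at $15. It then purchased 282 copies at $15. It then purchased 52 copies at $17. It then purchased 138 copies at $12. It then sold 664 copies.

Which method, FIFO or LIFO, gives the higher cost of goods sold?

FIFO

FIFO COGS: 42 @ $14 + 98 @ $16 + 327 @ $15 + 197 @ $15 = $10,016
LIFO COGS: 138 @ $12 + 52 @ $17 + 282 @ $15 + 192 @ $15 = $9,650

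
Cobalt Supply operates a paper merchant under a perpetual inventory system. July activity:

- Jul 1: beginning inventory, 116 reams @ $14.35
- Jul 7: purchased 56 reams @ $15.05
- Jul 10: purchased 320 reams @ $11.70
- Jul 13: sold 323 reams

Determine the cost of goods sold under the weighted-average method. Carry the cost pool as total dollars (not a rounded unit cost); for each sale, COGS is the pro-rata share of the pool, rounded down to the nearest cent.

COGS = $4,104.06

After Jul 1: 116 on hand, pool $1,664.60 (≈ $14.3500 each)
After Jul 7: 172 on hand, pool $2,507.40 (≈ $14.5779 each)
After Jul 10: 492 on hand, pool $6,251.40 (≈ $12.7061 each)
Jul 13, sell 323: 323/492 × $6,251.40 → $4,104.06
Ending inventory (cost pool remaining) = $2,147.34
Check: goods available $6,251.40 = COGS $4,104.06 + ending $2,147.34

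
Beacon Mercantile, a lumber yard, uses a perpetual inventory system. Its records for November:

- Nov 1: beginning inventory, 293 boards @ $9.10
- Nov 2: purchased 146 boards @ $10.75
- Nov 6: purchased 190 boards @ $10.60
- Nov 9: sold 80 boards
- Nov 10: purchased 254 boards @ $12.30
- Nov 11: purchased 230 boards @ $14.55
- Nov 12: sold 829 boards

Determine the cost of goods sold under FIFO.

COGS = $9,752.30

Nov 9, 80 sold [FIFO — oldest first]: 80 @ $9.10 = $728.00
Nov 12, 829 sold [FIFO — oldest first]: 213 @ $9.10 + 146 @ $10.75 + 190 @ $10.60 + 254 @ $12.30 + 26 @ $14.55 = $9,024.30
Total COGS = $728.00 + $9,024.30 = $9,752.30
Ending inventory: 204 @ $14.55 = $2,968.20
Check: goods available $12,720.50 = COGS $9,752.30 + ending $2,968.20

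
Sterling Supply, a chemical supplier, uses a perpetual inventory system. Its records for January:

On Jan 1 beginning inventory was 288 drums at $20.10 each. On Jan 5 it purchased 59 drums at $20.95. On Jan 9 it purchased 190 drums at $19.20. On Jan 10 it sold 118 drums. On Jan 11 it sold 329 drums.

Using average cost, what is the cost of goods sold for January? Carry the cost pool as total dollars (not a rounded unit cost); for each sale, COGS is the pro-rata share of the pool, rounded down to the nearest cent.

COGS = $8,884.10

After Jan 1: 288 on hand, pool $5,788.80 (≈ $20.1000 each)
After Jan 5: 347 on hand, pool $7,024.85 (≈ $20.2445 each)
After Jan 9: 537 on hand, pool $10,672.85 (≈ $19.8750 each)
Jan 10, sell 118: 118/537 × $10,672.85 → $2,345.24
Jan 11, sell 329: 329/419 × $8,327.61 → $6,538.86
Total COGS = $2,345.24 + $6,538.86 = $8,884.10
Ending inventory (cost pool remaining) = $1,788.75
Check: goods available $10,672.85 = COGS $8,884.10 + ending $1,788.75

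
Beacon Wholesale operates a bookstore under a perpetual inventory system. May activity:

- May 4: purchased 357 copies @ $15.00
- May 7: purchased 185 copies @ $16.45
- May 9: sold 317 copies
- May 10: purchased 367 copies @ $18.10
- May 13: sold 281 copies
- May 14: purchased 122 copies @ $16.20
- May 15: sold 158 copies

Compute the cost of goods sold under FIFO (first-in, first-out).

May 9, 317 sold [FIFO — oldest first]: 317 @ $15.00 = $4,755.00
May 13, 281 sold [FIFO — oldest first]: 40 @ $15.00 + 185 @ $16.45 + 56 @ $18.10 = $4,656.85
May 15, 158 sold [FIFO — oldest first]: 158 @ $18.10 = $2,859.80
Total COGS = $4,755.00 + $4,656.85 + $2,859.80 = $12,271.65
Ending inventory: 153 @ $18.10 + 122 @ $16.20 = $4,745.70
Check: goods available $17,017.35 = COGS $12,271.65 + ending $4,745.70

COGS = $12,271.65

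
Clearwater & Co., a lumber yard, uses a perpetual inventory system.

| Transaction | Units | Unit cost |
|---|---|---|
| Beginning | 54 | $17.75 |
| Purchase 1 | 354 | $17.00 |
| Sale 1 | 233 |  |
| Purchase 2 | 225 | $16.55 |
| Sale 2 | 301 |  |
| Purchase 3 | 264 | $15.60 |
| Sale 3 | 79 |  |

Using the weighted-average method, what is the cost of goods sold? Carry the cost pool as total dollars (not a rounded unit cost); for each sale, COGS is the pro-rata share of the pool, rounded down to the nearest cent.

COGS = $10,296.04

After Beginning: 54 on hand, pool $958.50 (≈ $17.7500 each)
After Purchase 1: 408 on hand, pool $6,976.50 (≈ $17.0993 each)
Sale 1, sell 233: 233/408 × $6,976.50 → $3,984.12
After Purchase 2: 400 on hand, pool $6,716.13 (≈ $16.7903 each)
Sale 2, sell 301: 301/400 × $6,716.13 → $5,053.88
After Purchase 3: 363 on hand, pool $5,780.65 (≈ $15.9247 each)
Sale 3, sell 79: 79/363 × $5,780.65 → $1,258.04
Total COGS = $3,984.12 + $5,053.88 + $1,258.04 = $10,296.04
Ending inventory (cost pool remaining) = $4,522.61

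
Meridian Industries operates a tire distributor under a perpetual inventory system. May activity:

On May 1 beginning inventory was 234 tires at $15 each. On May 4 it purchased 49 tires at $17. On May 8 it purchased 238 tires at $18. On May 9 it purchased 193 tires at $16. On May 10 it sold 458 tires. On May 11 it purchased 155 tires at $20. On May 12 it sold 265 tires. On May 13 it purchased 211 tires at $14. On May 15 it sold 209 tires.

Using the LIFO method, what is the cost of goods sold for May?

May 10, 458 sold [LIFO — newest first]: 193 @ $16 + 238 @ $18 + 27 @ $17 = $7,831
May 12, 265 sold [LIFO — newest first]: 155 @ $20 + 22 @ $17 + 88 @ $15 = $4,794
May 15, 209 sold [LIFO — newest first]: 209 @ $14 = $2,926
Total COGS = $7,831 + $4,794 + $2,926 = $15,551
Ending inventory: 146 @ $15 + 2 @ $14 = $2,218

COGS = $15,551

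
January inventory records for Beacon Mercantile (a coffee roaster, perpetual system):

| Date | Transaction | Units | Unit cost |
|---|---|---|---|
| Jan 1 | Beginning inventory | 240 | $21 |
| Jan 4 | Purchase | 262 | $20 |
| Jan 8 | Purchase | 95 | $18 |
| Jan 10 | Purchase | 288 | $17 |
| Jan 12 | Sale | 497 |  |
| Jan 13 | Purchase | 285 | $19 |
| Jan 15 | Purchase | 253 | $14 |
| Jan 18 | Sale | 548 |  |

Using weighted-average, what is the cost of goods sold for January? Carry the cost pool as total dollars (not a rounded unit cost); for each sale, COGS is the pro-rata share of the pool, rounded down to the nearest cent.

After Jan 1: 240 on hand, pool $5,040.00 (≈ $21.0000 each)
After Jan 4: 502 on hand, pool $10,280.00 (≈ $20.4781 each)
After Jan 8: 597 on hand, pool $11,990.00 (≈ $20.0838 each)
After Jan 10: 885 on hand, pool $16,886.00 (≈ $19.0802 each)
Jan 12, sell 497: 497/885 × $16,886.00 → $9,482.87
After Jan 13: 673 on hand, pool $12,818.13 (≈ $19.0463 each)
After Jan 15: 926 on hand, pool $16,360.13 (≈ $17.6675 each)
Jan 18, sell 548: 548/926 × $16,360.13 → $9,681.80
Total COGS = $9,482.87 + $9,681.80 = $19,164.67
Ending inventory (cost pool remaining) = $6,678.33
Check: goods available $25,843.00 = COGS $19,164.67 + ending $6,678.33

COGS = $19,164.67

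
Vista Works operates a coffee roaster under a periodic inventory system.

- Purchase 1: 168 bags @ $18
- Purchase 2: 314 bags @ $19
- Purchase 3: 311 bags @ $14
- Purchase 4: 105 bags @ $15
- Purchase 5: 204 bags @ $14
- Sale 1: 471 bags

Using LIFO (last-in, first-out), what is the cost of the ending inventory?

Sale 1 (471) [LIFO — newest first]: 204 @ $14 + 105 @ $15 + 162 @ $14 = $6,699
Ending inventory: 168 @ $18 + 314 @ $19 + 149 @ $14 = $11,076

Ending inventory = $11,076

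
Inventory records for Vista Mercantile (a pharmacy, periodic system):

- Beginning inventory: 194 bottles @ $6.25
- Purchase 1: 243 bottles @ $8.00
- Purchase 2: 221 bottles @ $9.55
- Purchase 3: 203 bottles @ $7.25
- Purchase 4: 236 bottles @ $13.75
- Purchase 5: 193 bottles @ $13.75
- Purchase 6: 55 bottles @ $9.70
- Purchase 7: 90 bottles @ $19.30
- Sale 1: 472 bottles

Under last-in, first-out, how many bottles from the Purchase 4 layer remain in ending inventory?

Sale 1 (472) [LIFO — newest first]: 90 @ $19.30 + 55 @ $9.70 + 193 @ $13.75 + 134 @ $13.75 = $6,766.75
Ending inventory: 194 @ $6.25 + 243 @ $8.00 + 221 @ $9.55 + 203 @ $7.25 + 102 @ $13.75 = $8,141.30

102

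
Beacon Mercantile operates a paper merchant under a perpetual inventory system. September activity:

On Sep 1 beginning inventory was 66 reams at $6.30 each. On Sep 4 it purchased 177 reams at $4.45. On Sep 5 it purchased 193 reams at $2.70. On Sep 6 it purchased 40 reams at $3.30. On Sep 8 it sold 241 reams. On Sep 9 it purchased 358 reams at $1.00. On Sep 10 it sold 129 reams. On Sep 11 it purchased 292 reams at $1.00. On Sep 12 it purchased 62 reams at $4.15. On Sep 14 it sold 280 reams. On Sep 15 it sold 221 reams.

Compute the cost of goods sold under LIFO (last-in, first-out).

Sep 8, 241 sold [LIFO — newest first]: 40 @ $3.30 + 193 @ $2.70 + 8 @ $4.45 = $688.70
Sep 10, 129 sold [LIFO — newest first]: 129 @ $1.00 = $129.00
Sep 14, 280 sold [LIFO — newest first]: 62 @ $4.15 + 218 @ $1.00 = $475.30
Sep 15, 221 sold [LIFO — newest first]: 74 @ $1.00 + 147 @ $1.00 = $221.00
Total COGS = $688.70 + $129.00 + $475.30 + $221.00 = $1,514.00
Ending inventory: 66 @ $6.30 + 169 @ $4.45 + 82 @ $1.00 = $1,249.85

COGS = $1,514.00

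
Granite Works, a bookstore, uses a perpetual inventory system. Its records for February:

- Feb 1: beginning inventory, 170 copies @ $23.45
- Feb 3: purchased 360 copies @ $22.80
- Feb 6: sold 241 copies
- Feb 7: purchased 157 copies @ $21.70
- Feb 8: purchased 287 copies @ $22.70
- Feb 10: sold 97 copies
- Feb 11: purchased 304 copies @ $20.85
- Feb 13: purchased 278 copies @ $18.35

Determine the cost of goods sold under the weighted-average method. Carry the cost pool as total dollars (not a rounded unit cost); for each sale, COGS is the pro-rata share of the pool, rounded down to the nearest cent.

After Feb 1: 170 on hand, pool $3,986.50 (≈ $23.4500 each)
After Feb 3: 530 on hand, pool $12,194.50 (≈ $23.0085 each)
Feb 6, sell 241: 241/530 × $12,194.50 → $5,545.04
After Feb 7: 446 on hand, pool $10,056.36 (≈ $22.5479 each)
After Feb 8: 733 on hand, pool $16,571.26 (≈ $22.6074 each)
Feb 10, sell 97: 97/733 × $16,571.26 → $2,192.92
After Feb 11: 940 on hand, pool $20,716.74 (≈ $22.0391 each)
After Feb 13: 1218 on hand, pool $25,818.04 (≈ $21.1971 each)
Total COGS = $5,545.04 + $2,192.92 = $7,737.96
Ending inventory (cost pool remaining) = $25,818.04
Check: goods available $33,556.00 = COGS $7,737.96 + ending $25,818.04

COGS = $7,737.96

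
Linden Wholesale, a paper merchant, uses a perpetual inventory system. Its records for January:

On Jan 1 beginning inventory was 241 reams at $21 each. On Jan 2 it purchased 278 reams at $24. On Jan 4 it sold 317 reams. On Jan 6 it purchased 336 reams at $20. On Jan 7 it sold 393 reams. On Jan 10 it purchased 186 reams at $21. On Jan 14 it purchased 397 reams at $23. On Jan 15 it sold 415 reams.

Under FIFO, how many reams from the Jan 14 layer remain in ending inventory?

313

Jan 4, 317 sold [FIFO — oldest first]: 241 @ $21 + 76 @ $24 = $6,885
Jan 7, 393 sold [FIFO — oldest first]: 202 @ $24 + 191 @ $20 = $8,668
Jan 15, 415 sold [FIFO — oldest first]: 145 @ $20 + 186 @ $21 + 84 @ $23 = $8,738
Total COGS = $6,885 + $8,668 + $8,738 = $24,291
Ending inventory: 313 @ $23 = $7,199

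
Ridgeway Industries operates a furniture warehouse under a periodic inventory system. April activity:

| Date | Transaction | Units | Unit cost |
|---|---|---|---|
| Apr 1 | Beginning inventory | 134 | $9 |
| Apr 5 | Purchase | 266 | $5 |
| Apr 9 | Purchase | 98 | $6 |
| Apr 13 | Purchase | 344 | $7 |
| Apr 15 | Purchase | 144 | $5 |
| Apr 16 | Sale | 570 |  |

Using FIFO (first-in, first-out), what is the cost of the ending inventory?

Ending inventory = $2,624

Apr 16, 570 sold [FIFO — oldest first]: 134 @ $9 + 266 @ $5 + 98 @ $6 + 72 @ $7 = $3,628
Ending inventory: 272 @ $7 + 144 @ $5 = $2,624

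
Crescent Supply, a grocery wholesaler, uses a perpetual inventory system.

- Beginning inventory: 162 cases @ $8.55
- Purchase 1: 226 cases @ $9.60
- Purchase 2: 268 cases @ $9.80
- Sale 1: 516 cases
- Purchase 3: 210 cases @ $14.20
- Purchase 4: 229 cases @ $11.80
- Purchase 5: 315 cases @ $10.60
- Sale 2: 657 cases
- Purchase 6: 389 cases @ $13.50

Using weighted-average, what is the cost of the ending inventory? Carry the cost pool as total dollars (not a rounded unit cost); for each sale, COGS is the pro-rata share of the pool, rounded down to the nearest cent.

Ending inventory = $7,993.27

After Beginning: 162 on hand, pool $1,385.10 (≈ $8.5500 each)
After Purchase 1: 388 on hand, pool $3,554.70 (≈ $9.1616 each)
After Purchase 2: 656 on hand, pool $6,181.10 (≈ $9.4224 each)
Sale 1, sell 516: 516/656 × $6,181.10 → $4,861.96
After Purchase 3: 350 on hand, pool $4,301.14 (≈ $12.2890 each)
After Purchase 4: 579 on hand, pool $7,003.34 (≈ $12.0956 each)
After Purchase 5: 894 on hand, pool $10,342.34 (≈ $11.5686 each)
Sale 2, sell 657: 657/894 × $10,342.34 → $7,600.57
After Purchase 6: 626 on hand, pool $7,993.27 (≈ $12.7688 each)
Total COGS = $4,861.96 + $7,600.57 = $12,462.53
Ending inventory (cost pool remaining) = $7,993.27
Check: goods available $20,455.80 = COGS $12,462.53 + ending $7,993.27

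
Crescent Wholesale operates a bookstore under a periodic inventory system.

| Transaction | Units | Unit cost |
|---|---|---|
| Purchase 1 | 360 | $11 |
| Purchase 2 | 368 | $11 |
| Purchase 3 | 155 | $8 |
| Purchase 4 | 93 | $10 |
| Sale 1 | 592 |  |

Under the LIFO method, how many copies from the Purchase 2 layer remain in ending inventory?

24

Sale 1 (592) [LIFO — newest first]: 93 @ $10 + 155 @ $8 + 344 @ $11 = $5,954
Ending inventory: 360 @ $11 + 24 @ $11 = $4,224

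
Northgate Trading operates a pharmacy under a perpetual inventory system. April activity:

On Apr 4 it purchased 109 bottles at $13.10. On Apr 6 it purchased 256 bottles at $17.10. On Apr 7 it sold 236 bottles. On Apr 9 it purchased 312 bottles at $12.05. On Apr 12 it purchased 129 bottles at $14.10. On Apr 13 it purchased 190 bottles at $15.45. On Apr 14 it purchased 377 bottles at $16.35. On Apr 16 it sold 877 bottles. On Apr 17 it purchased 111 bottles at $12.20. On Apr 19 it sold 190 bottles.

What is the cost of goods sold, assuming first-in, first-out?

COGS = $19,338.95

Apr 7, 236 sold [FIFO — oldest first]: 109 @ $13.10 + 127 @ $17.10 = $3,599.60
Apr 16, 877 sold [FIFO — oldest first]: 129 @ $17.10 + 312 @ $12.05 + 129 @ $14.10 + 190 @ $15.45 + 117 @ $16.35 = $12,632.85
Apr 19, 190 sold [FIFO — oldest first]: 190 @ $16.35 = $3,106.50
Total COGS = $3,599.60 + $12,632.85 + $3,106.50 = $19,338.95
Ending inventory: 70 @ $16.35 + 111 @ $12.20 = $2,498.70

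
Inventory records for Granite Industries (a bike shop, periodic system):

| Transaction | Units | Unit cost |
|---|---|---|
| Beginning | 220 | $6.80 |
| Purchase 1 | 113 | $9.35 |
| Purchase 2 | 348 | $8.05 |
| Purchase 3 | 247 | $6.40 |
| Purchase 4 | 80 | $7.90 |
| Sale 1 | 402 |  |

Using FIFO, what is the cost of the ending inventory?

Sale 1 (402) [FIFO — oldest first]: 220 @ $6.80 + 113 @ $9.35 + 69 @ $8.05 = $3,108.00
Ending inventory: 279 @ $8.05 + 247 @ $6.40 + 80 @ $7.90 = $4,458.75

Ending inventory = $4,458.75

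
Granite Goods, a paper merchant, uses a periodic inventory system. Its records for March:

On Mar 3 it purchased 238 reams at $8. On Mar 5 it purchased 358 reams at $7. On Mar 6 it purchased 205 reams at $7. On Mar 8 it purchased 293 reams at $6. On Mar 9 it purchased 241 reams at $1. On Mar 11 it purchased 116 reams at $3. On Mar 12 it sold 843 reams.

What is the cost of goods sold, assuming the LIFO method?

COGS = $3,698

Mar 12, 843 sold [LIFO — newest first]: 116 @ $3 + 241 @ $1 + 293 @ $6 + 193 @ $7 = $3,698
Ending inventory: 238 @ $8 + 358 @ $7 + 12 @ $7 = $4,494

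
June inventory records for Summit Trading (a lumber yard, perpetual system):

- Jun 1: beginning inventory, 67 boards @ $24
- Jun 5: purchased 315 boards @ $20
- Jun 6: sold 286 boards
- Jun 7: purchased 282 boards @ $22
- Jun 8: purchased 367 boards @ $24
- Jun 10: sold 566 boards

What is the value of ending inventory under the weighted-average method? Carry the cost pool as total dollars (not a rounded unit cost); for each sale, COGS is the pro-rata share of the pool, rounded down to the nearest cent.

Ending inventory = $4,084.41

After Jun 1: 67 on hand, pool $1,608.00 (≈ $24.0000 each)
After Jun 5: 382 on hand, pool $7,908.00 (≈ $20.7016 each)
Jun 6, sell 286: 286/382 × $7,908.00 → $5,920.64
After Jun 7: 378 on hand, pool $8,191.36 (≈ $21.6703 each)
After Jun 8: 745 on hand, pool $16,999.36 (≈ $22.8179 each)
Jun 10, sell 566: 566/745 × $16,999.36 → $12,914.95
Total COGS = $5,920.64 + $12,914.95 = $18,835.59
Ending inventory (cost pool remaining) = $4,084.41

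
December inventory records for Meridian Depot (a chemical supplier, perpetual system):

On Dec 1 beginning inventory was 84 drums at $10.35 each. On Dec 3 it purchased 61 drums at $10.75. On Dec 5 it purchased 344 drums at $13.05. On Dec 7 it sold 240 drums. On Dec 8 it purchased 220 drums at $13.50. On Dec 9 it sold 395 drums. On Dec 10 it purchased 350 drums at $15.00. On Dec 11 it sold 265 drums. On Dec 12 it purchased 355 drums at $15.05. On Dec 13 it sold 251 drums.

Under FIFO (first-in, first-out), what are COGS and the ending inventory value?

COGS = $15,618.95; ending inventory = $3,958.15

Dec 7, 240 sold [FIFO — oldest first]: 84 @ $10.35 + 61 @ $10.75 + 95 @ $13.05 = $2,764.90
Dec 9, 395 sold [FIFO — oldest first]: 249 @ $13.05 + 146 @ $13.50 = $5,220.45
Dec 11, 265 sold [FIFO — oldest first]: 74 @ $13.50 + 191 @ $15.00 = $3,864.00
Dec 13, 251 sold [FIFO — oldest first]: 159 @ $15.00 + 92 @ $15.05 = $3,769.60
Total COGS = $2,764.90 + $5,220.45 + $3,864.00 + $3,769.60 = $15,618.95
Ending inventory: 263 @ $15.05 = $3,958.15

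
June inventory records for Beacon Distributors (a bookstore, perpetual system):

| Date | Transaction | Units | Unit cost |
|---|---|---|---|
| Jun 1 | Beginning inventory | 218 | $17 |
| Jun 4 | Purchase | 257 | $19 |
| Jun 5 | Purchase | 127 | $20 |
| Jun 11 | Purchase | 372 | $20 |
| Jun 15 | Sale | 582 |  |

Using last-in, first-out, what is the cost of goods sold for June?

Jun 15, 582 sold [LIFO — newest first]: 372 @ $20 + 127 @ $20 + 83 @ $19 = $11,557
Ending inventory: 218 @ $17 + 174 @ $19 = $7,012
Check: goods available $18,569 = COGS $11,557 + ending $7,012

COGS = $11,557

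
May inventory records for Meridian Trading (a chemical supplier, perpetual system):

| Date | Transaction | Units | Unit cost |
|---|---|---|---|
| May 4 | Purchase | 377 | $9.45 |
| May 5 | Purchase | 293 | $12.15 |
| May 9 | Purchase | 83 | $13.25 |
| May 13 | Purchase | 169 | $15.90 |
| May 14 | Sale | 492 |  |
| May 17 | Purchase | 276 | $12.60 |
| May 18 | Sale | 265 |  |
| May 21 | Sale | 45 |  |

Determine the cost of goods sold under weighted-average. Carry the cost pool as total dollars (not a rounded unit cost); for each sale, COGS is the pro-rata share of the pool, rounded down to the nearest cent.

COGS = $9,582.58

After May 4: 377 on hand, pool $3,562.65 (≈ $9.4500 each)
After May 5: 670 on hand, pool $7,122.60 (≈ $10.6307 each)
After May 9: 753 on hand, pool $8,222.35 (≈ $10.9195 each)
After May 13: 922 on hand, pool $10,909.45 (≈ $11.8324 each)
May 14, sell 492: 492/922 × $10,909.45 → $5,821.52
After May 17: 706 on hand, pool $8,565.53 (≈ $12.1325 each)
May 18, sell 265: 265/706 × $8,565.53 → $3,215.10
May 21, sell 45: 45/441 × $5,350.43 → $545.96
Total COGS = $5,821.52 + $3,215.10 + $545.96 = $9,582.58
Ending inventory (cost pool remaining) = $4,804.47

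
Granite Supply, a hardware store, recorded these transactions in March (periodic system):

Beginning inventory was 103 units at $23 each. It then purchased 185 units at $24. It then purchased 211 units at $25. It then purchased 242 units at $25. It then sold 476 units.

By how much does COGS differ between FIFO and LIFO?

$368

FIFO COGS: 103 @ $23 + 185 @ $24 + 188 @ $25 = $11,509
LIFO COGS: 242 @ $25 + 211 @ $25 + 23 @ $24 = $11,877
Difference = |$11,509 − $11,877| = $368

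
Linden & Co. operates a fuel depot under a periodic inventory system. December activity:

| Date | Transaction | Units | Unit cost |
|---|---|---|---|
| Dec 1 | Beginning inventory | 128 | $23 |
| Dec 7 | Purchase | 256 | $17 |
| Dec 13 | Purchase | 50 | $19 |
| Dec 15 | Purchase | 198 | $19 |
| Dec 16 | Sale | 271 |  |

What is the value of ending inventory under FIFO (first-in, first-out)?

Ending inventory = $6,633

Dec 16, 271 sold [FIFO — oldest first]: 128 @ $23 + 143 @ $17 = $5,375
Ending inventory: 113 @ $17 + 50 @ $19 + 198 @ $19 = $6,633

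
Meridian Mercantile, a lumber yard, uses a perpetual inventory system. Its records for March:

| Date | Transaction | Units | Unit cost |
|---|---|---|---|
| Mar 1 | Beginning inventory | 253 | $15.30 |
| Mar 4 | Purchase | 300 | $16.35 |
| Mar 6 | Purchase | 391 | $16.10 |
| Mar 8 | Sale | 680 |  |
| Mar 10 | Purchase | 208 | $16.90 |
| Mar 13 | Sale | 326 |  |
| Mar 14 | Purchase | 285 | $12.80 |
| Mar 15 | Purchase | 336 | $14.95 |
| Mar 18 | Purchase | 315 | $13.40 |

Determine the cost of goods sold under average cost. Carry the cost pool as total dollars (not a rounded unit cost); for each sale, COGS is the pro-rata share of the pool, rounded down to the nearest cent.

After Mar 1: 253 on hand, pool $3,870.90 (≈ $15.3000 each)
After Mar 4: 553 on hand, pool $8,775.90 (≈ $15.8696 each)
After Mar 6: 944 on hand, pool $15,071.00 (≈ $15.9650 each)
Mar 8, sell 680: 680/944 × $15,071.00 → $10,856.22
After Mar 10: 472 on hand, pool $7,729.98 (≈ $16.3771 each)
Mar 13, sell 326: 326/472 × $7,729.98 → $5,338.92
After Mar 14: 431 on hand, pool $6,039.06 (≈ $14.0117 each)
After Mar 15: 767 on hand, pool $11,062.26 (≈ $14.4228 each)
After Mar 18: 1082 on hand, pool $15,283.26 (≈ $14.1250 each)
Total COGS = $10,856.22 + $5,338.92 = $16,195.14
Ending inventory (cost pool remaining) = $15,283.26

COGS = $16,195.14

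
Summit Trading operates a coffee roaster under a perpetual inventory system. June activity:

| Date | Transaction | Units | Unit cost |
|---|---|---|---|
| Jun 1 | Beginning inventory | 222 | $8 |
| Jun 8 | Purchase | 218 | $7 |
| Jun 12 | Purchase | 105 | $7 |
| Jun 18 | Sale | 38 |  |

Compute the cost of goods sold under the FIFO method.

COGS = $304

Jun 18, 38 sold [FIFO — oldest first]: 38 @ $8 = $304
Ending inventory: 184 @ $8 + 218 @ $7 + 105 @ $7 = $3,733
Check: goods available $4,037 = COGS $304 + ending $3,733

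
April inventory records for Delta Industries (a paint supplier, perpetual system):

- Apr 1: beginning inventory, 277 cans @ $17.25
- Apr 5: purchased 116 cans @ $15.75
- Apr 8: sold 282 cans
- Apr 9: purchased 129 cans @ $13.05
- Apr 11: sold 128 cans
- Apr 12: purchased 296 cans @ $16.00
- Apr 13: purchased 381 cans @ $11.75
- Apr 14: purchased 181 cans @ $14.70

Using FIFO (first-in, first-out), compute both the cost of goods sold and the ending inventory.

Apr 8, 282 sold [FIFO — oldest first]: 277 @ $17.25 + 5 @ $15.75 = $4,857.00
Apr 11, 128 sold [FIFO — oldest first]: 111 @ $15.75 + 17 @ $13.05 = $1,970.10
Total COGS = $4,857.00 + $1,970.10 = $6,827.10
Ending inventory: 112 @ $13.05 + 296 @ $16.00 + 381 @ $11.75 + 181 @ $14.70 = $13,335.05

COGS = $6,827.10; ending inventory = $13,335.05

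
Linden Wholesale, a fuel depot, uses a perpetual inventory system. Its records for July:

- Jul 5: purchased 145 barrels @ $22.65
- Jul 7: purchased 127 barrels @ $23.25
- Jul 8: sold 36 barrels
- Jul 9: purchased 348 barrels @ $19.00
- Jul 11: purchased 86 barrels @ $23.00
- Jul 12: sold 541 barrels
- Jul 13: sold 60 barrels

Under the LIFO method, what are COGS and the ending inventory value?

COGS = $13,264.15; ending inventory = $1,562.85

Jul 8, 36 sold [LIFO — newest first]: 36 @ $23.25 = $837.00
Jul 12, 541 sold [LIFO — newest first]: 86 @ $23.00 + 348 @ $19.00 + 91 @ $23.25 + 16 @ $22.65 = $11,068.15
Jul 13, 60 sold [LIFO — newest first]: 60 @ $22.65 = $1,359.00
Total COGS = $837.00 + $11,068.15 + $1,359.00 = $13,264.15
Ending inventory: 69 @ $22.65 = $1,562.85
Check: goods available $14,827.00 = COGS $13,264.15 + ending $1,562.85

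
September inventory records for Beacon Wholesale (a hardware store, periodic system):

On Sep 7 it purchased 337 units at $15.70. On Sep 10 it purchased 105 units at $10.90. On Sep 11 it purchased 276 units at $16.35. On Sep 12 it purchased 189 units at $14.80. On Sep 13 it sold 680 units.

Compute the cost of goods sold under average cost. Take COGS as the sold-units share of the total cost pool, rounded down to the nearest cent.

COGS = $10,305.11

Sep 13, sell 680: 680/907 × $13,745.20 → $10,305.11
Ending inventory (cost pool remaining) = $3,440.09
Check: goods available $13,745.20 = COGS $10,305.11 + ending $3,440.09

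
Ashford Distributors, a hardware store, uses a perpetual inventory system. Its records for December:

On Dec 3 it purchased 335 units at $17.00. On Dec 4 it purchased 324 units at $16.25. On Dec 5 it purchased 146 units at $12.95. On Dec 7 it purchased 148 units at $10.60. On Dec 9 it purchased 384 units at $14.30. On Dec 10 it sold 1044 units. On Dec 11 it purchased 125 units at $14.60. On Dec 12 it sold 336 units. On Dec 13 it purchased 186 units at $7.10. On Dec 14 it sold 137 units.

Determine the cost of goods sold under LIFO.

Dec 10, 1044 sold [LIFO — newest first]: 384 @ $14.30 + 148 @ $10.60 + 146 @ $12.95 + 324 @ $16.25 + 42 @ $17.00 = $14,929.70
Dec 12, 336 sold [LIFO — newest first]: 125 @ $14.60 + 211 @ $17.00 = $5,412.00
Dec 14, 137 sold [LIFO — newest first]: 137 @ $7.10 = $972.70
Total COGS = $14,929.70 + $5,412.00 + $972.70 = $21,314.40
Ending inventory: 82 @ $17.00 + 49 @ $7.10 = $1,741.90
Check: goods available $23,056.30 = COGS $21,314.40 + ending $1,741.90

COGS = $21,314.40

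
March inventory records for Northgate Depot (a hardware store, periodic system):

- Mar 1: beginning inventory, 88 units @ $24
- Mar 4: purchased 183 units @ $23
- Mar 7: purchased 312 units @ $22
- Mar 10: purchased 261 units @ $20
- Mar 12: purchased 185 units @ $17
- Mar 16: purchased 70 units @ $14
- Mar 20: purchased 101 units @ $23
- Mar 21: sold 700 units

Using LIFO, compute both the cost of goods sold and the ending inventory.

COGS = $13,494; ending inventory = $11,359

Mar 21, 700 sold [LIFO — newest first]: 101 @ $23 + 70 @ $14 + 185 @ $17 + 261 @ $20 + 83 @ $22 = $13,494
Ending inventory: 88 @ $24 + 183 @ $23 + 229 @ $22 = $11,359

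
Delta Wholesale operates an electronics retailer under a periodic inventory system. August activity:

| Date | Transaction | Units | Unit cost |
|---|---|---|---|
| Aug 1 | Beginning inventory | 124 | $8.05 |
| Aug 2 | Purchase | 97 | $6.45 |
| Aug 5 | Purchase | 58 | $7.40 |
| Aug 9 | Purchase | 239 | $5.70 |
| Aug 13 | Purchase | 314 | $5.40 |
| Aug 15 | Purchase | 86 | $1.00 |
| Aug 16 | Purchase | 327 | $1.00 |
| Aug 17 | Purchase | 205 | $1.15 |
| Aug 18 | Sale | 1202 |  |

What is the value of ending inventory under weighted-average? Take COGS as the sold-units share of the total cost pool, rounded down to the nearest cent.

Aug 18, sell 1202: 1202/1450 × $5,759.70 → $4,774.59
Ending inventory (cost pool remaining) = $985.11
Check: goods available $5,759.70 = COGS $4,774.59 + ending $985.11

Ending inventory = $985.11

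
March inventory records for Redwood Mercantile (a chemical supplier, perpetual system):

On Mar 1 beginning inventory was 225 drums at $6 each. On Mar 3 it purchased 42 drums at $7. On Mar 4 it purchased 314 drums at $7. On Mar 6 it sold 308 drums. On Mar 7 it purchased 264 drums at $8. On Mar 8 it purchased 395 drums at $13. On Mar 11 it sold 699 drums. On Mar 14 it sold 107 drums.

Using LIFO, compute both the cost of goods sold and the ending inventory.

Mar 6, 308 sold [LIFO — newest first]: 308 @ $7 = $2,156
Mar 11, 699 sold [LIFO — newest first]: 395 @ $13 + 264 @ $8 + 6 @ $7 + 34 @ $7 = $7,527
Mar 14, 107 sold [LIFO — newest first]: 8 @ $7 + 99 @ $6 = $650
Total COGS = $2,156 + $7,527 + $650 = $10,333
Ending inventory: 126 @ $6 = $756
Check: goods available $11,089 = COGS $10,333 + ending $756

COGS = $10,333; ending inventory = $756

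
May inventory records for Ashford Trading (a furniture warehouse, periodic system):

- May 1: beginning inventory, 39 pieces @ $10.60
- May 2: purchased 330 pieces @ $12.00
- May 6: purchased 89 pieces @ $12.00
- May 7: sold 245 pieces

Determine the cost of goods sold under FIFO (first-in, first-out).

May 7, 245 sold [FIFO — oldest first]: 39 @ $10.60 + 206 @ $12.00 = $2,885.40
Ending inventory: 124 @ $12.00 + 89 @ $12.00 = $2,556.00
Check: goods available $5,441.40 = COGS $2,885.40 + ending $2,556.00

COGS = $2,885.40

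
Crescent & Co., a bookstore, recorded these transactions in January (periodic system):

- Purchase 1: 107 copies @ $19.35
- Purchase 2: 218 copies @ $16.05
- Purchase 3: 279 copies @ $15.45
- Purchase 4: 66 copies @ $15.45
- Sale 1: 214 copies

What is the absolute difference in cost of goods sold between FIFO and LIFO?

FIFO COGS: 107 @ $19.35 + 107 @ $16.05 = $3,787.80
LIFO COGS: 66 @ $15.45 + 148 @ $15.45 = $3,306.30
Difference = |$3,787.80 − $3,306.30| = $481.50

$481.50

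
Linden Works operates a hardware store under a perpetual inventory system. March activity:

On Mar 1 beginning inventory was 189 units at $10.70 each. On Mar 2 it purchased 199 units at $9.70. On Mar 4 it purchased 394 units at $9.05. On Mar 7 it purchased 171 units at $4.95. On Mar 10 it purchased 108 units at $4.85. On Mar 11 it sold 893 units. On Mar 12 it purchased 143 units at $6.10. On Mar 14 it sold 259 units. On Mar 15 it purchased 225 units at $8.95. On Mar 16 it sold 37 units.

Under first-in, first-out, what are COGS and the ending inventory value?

COGS = $9,669.35; ending inventory = $2,105.25

Mar 11, 893 sold [FIFO — oldest first]: 189 @ $10.70 + 199 @ $9.70 + 394 @ $9.05 + 111 @ $4.95 = $8,067.75
Mar 14, 259 sold [FIFO — oldest first]: 60 @ $4.95 + 108 @ $4.85 + 91 @ $6.10 = $1,375.90
Mar 16, 37 sold [FIFO — oldest first]: 37 @ $6.10 = $225.70
Total COGS = $8,067.75 + $1,375.90 + $225.70 = $9,669.35
Ending inventory: 15 @ $6.10 + 225 @ $8.95 = $2,105.25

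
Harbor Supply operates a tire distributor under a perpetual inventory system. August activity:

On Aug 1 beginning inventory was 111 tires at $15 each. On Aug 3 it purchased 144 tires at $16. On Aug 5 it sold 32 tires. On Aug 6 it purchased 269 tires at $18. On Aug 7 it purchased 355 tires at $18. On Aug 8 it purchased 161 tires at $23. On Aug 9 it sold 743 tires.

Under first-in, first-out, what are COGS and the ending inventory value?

COGS = $13,329; ending inventory = $5,575

Aug 5, 32 sold [FIFO — oldest first]: 32 @ $15 = $480
Aug 9, 743 sold [FIFO — oldest first]: 79 @ $15 + 144 @ $16 + 269 @ $18 + 251 @ $18 = $12,849
Total COGS = $480 + $12,849 = $13,329
Ending inventory: 104 @ $18 + 161 @ $23 = $5,575
Check: goods available $18,904 = COGS $13,329 + ending $5,575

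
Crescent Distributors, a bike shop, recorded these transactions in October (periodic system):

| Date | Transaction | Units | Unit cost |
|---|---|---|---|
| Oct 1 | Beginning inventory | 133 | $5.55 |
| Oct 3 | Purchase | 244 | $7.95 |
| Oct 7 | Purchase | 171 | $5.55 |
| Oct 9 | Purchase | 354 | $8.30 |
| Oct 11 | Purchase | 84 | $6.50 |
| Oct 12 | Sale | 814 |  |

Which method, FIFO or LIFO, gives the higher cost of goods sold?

LIFO

FIFO COGS: 133 @ $5.55 + 244 @ $7.95 + 171 @ $5.55 + 266 @ $8.30 = $5,834.80
LIFO COGS: 84 @ $6.50 + 354 @ $8.30 + 171 @ $5.55 + 205 @ $7.95 = $6,063.00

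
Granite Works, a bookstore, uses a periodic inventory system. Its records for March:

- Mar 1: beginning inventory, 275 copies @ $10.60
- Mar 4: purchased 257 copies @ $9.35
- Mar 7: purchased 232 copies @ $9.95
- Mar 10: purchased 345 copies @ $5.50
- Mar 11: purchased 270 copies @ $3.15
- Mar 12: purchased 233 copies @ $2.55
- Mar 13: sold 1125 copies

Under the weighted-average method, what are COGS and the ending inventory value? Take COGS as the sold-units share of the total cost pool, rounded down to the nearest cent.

Mar 13, sell 1125: 1125/1612 × $10,968.50 → $7,654.81
Ending inventory (cost pool remaining) = $3,313.69

COGS = $7,654.81; ending inventory = $3,313.69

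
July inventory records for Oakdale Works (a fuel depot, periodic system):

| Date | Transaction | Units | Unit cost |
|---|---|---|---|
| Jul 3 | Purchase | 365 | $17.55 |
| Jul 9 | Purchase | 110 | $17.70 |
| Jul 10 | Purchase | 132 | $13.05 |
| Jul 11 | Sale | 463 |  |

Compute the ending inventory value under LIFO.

Jul 11, 463 sold [LIFO — newest first]: 132 @ $13.05 + 110 @ $17.70 + 221 @ $17.55 = $7,548.15
Ending inventory: 144 @ $17.55 = $2,527.20
Check: goods available $10,075.35 = COGS $7,548.15 + ending $2,527.20

Ending inventory = $2,527.20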